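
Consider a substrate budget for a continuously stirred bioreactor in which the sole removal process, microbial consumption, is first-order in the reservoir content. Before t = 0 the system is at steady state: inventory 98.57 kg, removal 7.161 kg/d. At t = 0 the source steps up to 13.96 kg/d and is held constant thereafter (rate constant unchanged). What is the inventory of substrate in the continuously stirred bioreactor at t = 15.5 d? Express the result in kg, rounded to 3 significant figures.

162 kg

The sink rate constant is k = F₀/M₀ = 7.161/98.57 = 0.07265 d⁻¹.
Solving dM/dt = F₁ − kM with M(0) = M₀ gives M(t) = F₁/k + (M₀ − F₁/k)·e^(−kt).
F₁/k = 13.96/0.07265 = 192.16 kg; kt = 0.07265 × 15.5 = 1.126, e^(−kt) = 0.3243.
M(15.5) = 192.16 + (98.57 − 192.16) × 0.3243 = 192.16 − 30.35 = 161.81 kg.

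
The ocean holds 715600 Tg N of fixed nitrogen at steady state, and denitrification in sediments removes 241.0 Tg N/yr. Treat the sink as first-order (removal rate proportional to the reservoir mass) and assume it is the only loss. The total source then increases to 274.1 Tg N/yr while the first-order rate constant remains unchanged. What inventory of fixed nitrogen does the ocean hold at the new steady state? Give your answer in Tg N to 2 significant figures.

Rate constant k = F/M = 241.0 / 715600 = 0.0003368 yr⁻¹.
At the new steady state, source = k·M_new ⇒ M_new = 274.1 / 0.0003368 = 813900 Tg N.
(Equivalently M_new = M × F_new/F_old = 715600 × 274.1/241.0.)

810000 Tg N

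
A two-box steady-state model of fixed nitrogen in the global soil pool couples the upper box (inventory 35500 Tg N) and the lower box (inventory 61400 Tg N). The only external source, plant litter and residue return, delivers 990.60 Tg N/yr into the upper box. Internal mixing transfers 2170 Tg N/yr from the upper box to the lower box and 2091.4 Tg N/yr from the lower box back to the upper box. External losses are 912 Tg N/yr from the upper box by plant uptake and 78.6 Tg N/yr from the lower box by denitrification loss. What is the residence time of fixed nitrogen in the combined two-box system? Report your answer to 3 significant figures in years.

Residence time in the combined system uses the total inventory and the total *external* removal — internal exchanges between the two boxes cancel.
M_total = 35500 + 61400 = 96900 Tg N.
ΣF_external_out = 912 + 78.6 = 990.60 Tg N/yr.
τ = M_total / ΣF_ext = 96900 / 990.60 = 97.82 yr.

97.8 yr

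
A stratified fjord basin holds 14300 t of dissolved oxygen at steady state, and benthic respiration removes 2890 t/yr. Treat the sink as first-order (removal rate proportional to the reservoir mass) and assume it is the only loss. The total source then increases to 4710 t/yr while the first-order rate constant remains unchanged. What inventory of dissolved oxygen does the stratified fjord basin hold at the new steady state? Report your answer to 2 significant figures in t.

23000 t

Rate constant k = F/M = 2890 / 14300 = 0.2021 yr⁻¹.
At the new steady state, source = k·M_new ⇒ M_new = 4710 / 0.2021 = 23310 t.
(Equivalently M_new = M × F_new/F_old = 14300 × 4710/2890.)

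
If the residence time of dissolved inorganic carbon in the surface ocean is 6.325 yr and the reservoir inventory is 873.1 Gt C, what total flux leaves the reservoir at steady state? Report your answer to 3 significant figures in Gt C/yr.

138 Gt C/yr

F = M / τ = 873.1 / 6.325 = 138.0 Gt C/yr.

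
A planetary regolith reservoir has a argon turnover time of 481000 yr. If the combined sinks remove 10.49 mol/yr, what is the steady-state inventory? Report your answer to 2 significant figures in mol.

5.0×10^6 mol

τ = M/F ⇒ M = τ × F = 481000 × 10.49 = 5.046×10^6 mol.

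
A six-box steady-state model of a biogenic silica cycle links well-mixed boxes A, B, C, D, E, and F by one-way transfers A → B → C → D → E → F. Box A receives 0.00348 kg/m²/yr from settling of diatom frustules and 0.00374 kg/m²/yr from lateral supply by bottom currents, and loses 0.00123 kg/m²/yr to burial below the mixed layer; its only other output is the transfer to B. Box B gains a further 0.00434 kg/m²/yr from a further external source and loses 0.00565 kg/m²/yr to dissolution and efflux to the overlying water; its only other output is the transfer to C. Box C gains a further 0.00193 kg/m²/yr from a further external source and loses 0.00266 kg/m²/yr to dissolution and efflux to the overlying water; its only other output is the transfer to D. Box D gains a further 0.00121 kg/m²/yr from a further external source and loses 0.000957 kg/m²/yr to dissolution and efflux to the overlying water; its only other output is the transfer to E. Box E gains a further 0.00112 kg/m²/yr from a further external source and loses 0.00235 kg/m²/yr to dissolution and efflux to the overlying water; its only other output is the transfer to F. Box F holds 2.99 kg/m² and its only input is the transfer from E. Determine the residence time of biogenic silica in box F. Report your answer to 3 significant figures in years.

1010 yr

Box A: F(A→B) = (0.00348 + 0.00374) − 0.00123 = 0.0059900 kg/m²/yr.
Box B: F(B→C) = (0.0059900 + 0.00434) − 0.00565 = 0.0046800 kg/m²/yr.
Box C: F(C→D) = (0.0046800 + 0.00193) − 0.00266 = 0.0039500 kg/m²/yr.
Box D: F(D→E) = (0.0039500 + 0.00121) − 0.000957 = 0.0042030 kg/m²/yr.
Box E: F(E→F) = (0.0042030 + 0.00112) − 0.00235 = 0.0029730 kg/m²/yr.
Box F throughput = its input = 0.0029730 kg/m²/yr; τ = 2.99 / 0.0029730 = 1006 yr.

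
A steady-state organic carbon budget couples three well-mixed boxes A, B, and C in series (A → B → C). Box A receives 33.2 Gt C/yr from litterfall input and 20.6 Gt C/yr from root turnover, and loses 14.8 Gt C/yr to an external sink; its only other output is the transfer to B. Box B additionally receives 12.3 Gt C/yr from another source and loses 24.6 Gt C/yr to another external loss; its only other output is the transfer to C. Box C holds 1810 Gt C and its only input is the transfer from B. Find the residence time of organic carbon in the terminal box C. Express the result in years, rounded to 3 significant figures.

67.8 yr

Box A: F(A→B) = (33.2 + 20.6) − 14.8 = 39.000 Gt C/yr.
Box B: F(B→C) = (39.000 + 12.3) − 24.6 = 26.700 Gt C/yr.
Box C throughput = its input = 26.700 Gt C/yr; τ = 1810 / 26.700 = 67.79 yr.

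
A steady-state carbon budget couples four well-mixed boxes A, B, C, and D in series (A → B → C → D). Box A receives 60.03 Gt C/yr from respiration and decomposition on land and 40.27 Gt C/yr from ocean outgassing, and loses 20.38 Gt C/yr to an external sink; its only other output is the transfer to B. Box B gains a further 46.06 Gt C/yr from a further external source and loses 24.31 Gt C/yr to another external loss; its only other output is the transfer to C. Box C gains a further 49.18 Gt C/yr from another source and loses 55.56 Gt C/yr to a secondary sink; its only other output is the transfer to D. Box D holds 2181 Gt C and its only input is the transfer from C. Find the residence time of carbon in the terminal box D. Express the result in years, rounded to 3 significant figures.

Box A: F(A→B) = (60.03 + 40.27) − 20.38 = 79.920 Gt C/yr.
Box B: F(B→C) = (79.920 + 46.06) − 24.31 = 101.67 Gt C/yr.
Box C: F(C→D) = (101.67 + 49.18) − 55.56 = 95.290 Gt C/yr.
Box D throughput = its input = 95.290 Gt C/yr; τ = 2181 / 95.290 = 22.89 yr.

22.9 yr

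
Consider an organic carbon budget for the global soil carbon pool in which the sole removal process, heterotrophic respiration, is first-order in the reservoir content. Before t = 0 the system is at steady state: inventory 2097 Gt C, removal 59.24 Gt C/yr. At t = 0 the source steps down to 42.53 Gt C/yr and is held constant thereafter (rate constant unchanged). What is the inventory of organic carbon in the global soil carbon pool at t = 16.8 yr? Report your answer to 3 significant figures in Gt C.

1870 Gt C

The sink rate constant is k = F₀/M₀ = 59.24/2097 = 0.02825 yr⁻¹.
Solving dM/dt = F₁ − kM with M(0) = M₀ gives M(t) = F₁/k + (M₀ − F₁/k)·e^(−kt).
F₁/k = 42.53/0.02825 = 1505.5 Gt C; kt = 0.02825 × 16.8 = 0.4746, e^(−kt) = 0.6221.
M(16.8) = 1505.5 + (2097 − 1505.5) × 0.6221 = 1505.5 + 368.0 = 1873.5 Gt C.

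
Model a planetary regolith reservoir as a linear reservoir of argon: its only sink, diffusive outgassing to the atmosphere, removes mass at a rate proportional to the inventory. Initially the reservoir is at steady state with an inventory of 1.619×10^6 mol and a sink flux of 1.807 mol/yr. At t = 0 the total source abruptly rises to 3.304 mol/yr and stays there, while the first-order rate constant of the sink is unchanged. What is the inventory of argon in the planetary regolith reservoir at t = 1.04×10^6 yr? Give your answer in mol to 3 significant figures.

2.54×10^6 mol

τ = M₀/F₀ = 1.619×10^6/1.807 = 896000 yr; rate constant k = 1/τ.
New steady state M_∞ = F₁/k = F₁·τ = 3.304 × 896000 = 2.9603×10^6 mol.
M(t) = M_∞ + (M₀ − M_∞)·e^(−t/τ); t/τ = 1.04×10^6/896000 = 1.161, so e^(−t/τ) = 0.3132.
M(t) = 2.9603×10^6 − 1.341×10^6 × 0.3132 = 2.5401×10^6 mol.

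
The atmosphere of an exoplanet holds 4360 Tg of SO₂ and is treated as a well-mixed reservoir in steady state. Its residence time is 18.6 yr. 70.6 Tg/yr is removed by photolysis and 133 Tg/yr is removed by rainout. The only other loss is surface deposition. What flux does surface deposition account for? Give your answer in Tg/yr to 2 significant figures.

31 Tg/yr

Total removal F = M/τ = 4360 / 18.6 = 234.4 Tg/yr.
Surface deposition = F − (70.6 + 133) = 234.4 − 203.6 = 30.81 Tg/yr.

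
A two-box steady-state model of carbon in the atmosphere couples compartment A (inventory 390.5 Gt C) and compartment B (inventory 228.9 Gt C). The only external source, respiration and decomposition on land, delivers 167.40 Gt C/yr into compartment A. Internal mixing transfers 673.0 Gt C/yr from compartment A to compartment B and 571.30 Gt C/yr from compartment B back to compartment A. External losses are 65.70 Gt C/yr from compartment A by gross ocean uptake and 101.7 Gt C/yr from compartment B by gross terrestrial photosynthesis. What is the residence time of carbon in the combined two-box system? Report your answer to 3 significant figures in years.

3.70 yr

Residence time in the combined system uses the total inventory and the total *external* removal — internal exchanges between the two boxes cancel.
M_total = 390.5 + 228.9 = 619.40 Gt C.
ΣF_external_out = 65.70 + 101.7 = 167.40 Gt C/yr.
τ = M_total / ΣF_ext = 619.40 / 167.40 = 3.700 yr.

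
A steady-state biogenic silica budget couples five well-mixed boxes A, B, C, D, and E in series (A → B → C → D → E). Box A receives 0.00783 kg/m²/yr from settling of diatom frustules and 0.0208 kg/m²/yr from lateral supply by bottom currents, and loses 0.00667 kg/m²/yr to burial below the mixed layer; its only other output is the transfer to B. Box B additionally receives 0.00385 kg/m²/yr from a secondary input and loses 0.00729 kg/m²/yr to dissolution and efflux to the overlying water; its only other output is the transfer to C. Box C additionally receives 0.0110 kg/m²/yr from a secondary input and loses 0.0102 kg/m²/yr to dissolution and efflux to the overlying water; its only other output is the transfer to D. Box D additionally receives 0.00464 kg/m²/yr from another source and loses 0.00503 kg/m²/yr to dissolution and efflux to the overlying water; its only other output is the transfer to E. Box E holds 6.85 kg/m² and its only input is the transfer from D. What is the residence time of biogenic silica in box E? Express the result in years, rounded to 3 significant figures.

Box A: F(A→B) = (0.00783 + 0.0208) − 0.00667 = 0.021960 kg/m²/yr.
Box B: F(B→C) = (0.021960 + 0.00385) − 0.00729 = 0.018520 kg/m²/yr.
Box C: F(C→D) = (0.018520 + 0.0110) − 0.0102 = 0.019320 kg/m²/yr.
Box D: F(D→E) = (0.019320 + 0.00464) − 0.00503 = 0.018930 kg/m²/yr.
Box E throughput = its input = 0.018930 kg/m²/yr; τ = 6.85 / 0.018930 = 361.9 yr.

362 yr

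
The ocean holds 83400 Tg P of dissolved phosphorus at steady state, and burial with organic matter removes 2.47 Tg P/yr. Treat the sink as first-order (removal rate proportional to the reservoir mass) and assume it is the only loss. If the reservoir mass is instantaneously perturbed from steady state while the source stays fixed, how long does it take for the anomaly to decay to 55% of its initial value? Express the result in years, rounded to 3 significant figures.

20200 yr

For a linear reservoir the anomaly decays as exp(−t/τ) with τ = M/F = 83400/2.47 = 33770 yr.
exp(−t/τ) = 0.55 ⇒ t = −τ ln(0.55) = 33770 × 0.5978 = 20190 yr.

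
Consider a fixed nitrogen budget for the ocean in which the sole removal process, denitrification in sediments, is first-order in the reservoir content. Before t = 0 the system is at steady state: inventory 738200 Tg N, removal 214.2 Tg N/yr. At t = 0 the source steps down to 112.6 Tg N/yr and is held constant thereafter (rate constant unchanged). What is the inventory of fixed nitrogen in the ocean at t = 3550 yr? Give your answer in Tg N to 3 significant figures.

513000 Tg N

The sink rate constant is k = F₀/M₀ = 214.2/738200 = 0.0002902 yr⁻¹.
Solving dM/dt = F₁ − kM with M(0) = M₀ gives M(t) = F₁/k + (M₀ − F₁/k)·e^(−kt).
F₁/k = 112.6/0.0002902 = 388050 Tg N; kt = 0.0002902 × 3550 = 1.030, e^(−kt) = 0.3570.
M(3550) = 388050 + (738200 − 388050) × 0.3570 = 388050 + 125000 = 513050 Tg N.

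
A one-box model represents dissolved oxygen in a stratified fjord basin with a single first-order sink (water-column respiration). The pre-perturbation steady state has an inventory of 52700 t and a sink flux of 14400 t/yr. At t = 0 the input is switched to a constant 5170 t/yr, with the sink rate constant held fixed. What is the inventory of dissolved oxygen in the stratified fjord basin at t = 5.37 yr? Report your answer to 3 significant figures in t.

τ = M₀/F₀ = 52700/14400 = 3.660 yr; rate constant k = 1/τ.
New steady state M_∞ = F₁/k = F₁·τ = 5170 × 3.660 = 18921 t.
M(t) = M_∞ + (M₀ − M_∞)·e^(−t/τ); t/τ = 5.37/3.660 = 1.467, so e^(−t/τ) = 0.2305.
M(t) = 18921 + 33780 × 0.2305 = 26708 t.

26700 t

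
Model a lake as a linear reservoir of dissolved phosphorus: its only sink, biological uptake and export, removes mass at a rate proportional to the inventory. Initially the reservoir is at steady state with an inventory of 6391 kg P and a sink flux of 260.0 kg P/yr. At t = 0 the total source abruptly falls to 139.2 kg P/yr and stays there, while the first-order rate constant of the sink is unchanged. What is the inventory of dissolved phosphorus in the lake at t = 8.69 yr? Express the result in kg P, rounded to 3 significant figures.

5510 kg P

Residence time τ = M₀/F₀ = 24.58 yr. The eventual steady state is M_∞ = M₀·(F₁/F₀) = 6391 × 139.2/260.0 = 3421.6 kg P.
The anomaly ΔM(t) = M(t) − M_∞ decays as ΔM₀·e^(−t/τ) with ΔM₀ = 6391 − 3421.6 = 2969 kg P.
At t = 8.69 yr, e^(−t/τ) = e^(−0.3535) = 0.7022, so ΔM = 2085 kg P and M = 3421.6 + 2085 = 5506.7 kg P.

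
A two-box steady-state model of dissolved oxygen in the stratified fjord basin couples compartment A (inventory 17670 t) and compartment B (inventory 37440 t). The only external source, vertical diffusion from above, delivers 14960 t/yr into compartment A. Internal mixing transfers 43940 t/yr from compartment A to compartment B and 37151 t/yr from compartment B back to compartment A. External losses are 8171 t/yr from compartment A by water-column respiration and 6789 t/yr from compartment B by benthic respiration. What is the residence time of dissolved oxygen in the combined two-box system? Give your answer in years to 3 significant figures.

Residence time in the combined system uses the total inventory and the total *external* removal — internal exchanges between the two boxes cancel.
M_total = 17670 + 37440 = 55110 t.
ΣF_external_out = 8171 + 6789 = 14960 t/yr.
τ = M_total / ΣF_ext = 55110 / 14960 = 3.684 yr.

3.68 yr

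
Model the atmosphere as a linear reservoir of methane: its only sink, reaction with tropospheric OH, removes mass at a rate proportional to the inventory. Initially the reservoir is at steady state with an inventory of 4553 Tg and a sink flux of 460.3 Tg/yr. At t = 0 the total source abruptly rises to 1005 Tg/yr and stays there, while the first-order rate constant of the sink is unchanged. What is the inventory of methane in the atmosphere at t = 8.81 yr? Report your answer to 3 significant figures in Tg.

τ = M₀/F₀ = 4553/460.3 = 9.891 yr; rate constant k = 1/τ.
New steady state M_∞ = F₁/k = F₁·τ = 1005 × 9.891 = 9940.8 Tg.
M(t) = M_∞ + (M₀ − M_∞)·e^(−t/τ); t/τ = 8.81/9.891 = 0.8907, so e^(−t/τ) = 0.4104.
M(t) = 9940.8 − 5388 × 0.4104 = 7729.8 Tg.

7730 Tg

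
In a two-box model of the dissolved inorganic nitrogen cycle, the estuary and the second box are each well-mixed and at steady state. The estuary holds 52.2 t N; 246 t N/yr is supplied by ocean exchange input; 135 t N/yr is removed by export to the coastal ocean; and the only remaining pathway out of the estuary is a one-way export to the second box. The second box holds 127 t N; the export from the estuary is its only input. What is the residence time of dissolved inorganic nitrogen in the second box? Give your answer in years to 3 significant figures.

1.14 yr

Balance the estuary: ΣF_in = 246.00 t N/yr.
Export to the second box = ΣF_in − (135) = 111.00 t N/yr.
At steady state the output of the second box equals its input, 111.00 t N/yr.
τ = M / F = 127 / 111.00 = 1.144 yr.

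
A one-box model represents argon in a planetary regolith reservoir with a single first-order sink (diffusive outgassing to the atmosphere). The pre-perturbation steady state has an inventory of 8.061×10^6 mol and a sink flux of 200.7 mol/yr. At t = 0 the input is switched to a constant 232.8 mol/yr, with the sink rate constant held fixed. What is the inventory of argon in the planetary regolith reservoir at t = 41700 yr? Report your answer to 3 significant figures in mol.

τ = M₀/F₀ = 8.061×10^6/200.7 = 40160 yr; rate constant k = 1/τ.
New steady state M_∞ = F₁/k = F₁·τ = 232.8 × 40160 = 9.3503×10^6 mol.
M(t) = M_∞ + (M₀ − M_∞)·e^(−t/τ); t/τ = 41700/40160 = 1.038, so e^(−t/τ) = 0.3541.
M(t) = 9.3503×10^6 − 1.289×10^6 × 0.3541 = 8.8938×10^6 mol.

8.89×10^6 mol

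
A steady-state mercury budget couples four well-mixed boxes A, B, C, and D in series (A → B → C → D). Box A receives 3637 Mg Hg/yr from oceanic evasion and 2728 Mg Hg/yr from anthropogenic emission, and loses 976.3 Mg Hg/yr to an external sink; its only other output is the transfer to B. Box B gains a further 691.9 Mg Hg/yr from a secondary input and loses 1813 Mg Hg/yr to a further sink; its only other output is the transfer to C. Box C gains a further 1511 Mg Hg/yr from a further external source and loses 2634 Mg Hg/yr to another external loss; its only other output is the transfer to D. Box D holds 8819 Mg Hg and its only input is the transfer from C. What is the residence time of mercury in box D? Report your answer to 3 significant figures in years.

2.80 yr

Box A: F(A→B) = (3637 + 2728) − 976.3 = 5388.7 Mg Hg/yr.
Box B: F(B→C) = (5388.7 + 691.9) − 1813 = 4267.6 Mg Hg/yr.
Box C: F(C→D) = (4267.6 + 1511) − 2634 = 3144.6 Mg Hg/yr.
Box D throughput = its input = 3144.6 Mg Hg/yr; τ = 8819 / 3144.6 = 2.804 yr.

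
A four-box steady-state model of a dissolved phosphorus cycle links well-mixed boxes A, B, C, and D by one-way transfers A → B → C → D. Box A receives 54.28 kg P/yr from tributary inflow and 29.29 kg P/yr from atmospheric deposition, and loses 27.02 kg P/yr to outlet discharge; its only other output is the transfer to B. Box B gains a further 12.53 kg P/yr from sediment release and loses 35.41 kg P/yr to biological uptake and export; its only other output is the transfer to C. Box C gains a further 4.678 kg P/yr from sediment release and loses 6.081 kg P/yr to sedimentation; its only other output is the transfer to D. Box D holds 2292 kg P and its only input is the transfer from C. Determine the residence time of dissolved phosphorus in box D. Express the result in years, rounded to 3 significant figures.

Box A: F(A→B) = (54.28 + 29.29) − 27.02 = 56.550 kg P/yr.
Box B: F(B→C) = (56.550 + 12.53) − 35.41 = 33.670 kg P/yr.
Box C: F(C→D) = (33.670 + 4.678) − 6.081 = 32.267 kg P/yr.
Box D throughput = its input = 32.267 kg P/yr; τ = 2292 / 32.267 = 71.03 yr.

71.0 yr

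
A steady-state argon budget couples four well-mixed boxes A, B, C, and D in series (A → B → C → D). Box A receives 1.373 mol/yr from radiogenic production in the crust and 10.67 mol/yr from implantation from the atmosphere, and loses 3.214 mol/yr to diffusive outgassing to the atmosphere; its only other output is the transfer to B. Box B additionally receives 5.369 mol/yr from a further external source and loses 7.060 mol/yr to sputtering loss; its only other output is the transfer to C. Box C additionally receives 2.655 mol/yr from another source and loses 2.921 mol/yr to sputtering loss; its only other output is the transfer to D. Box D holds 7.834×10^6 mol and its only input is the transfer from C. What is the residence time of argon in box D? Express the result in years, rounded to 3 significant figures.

1.14×10^6 yr

Box A: F(A→B) = (1.373 + 10.67) − 3.214 = 8.8290 mol/yr.
Box B: F(B→C) = (8.8290 + 5.369) − 7.060 = 7.1380 mol/yr.
Box C: F(C→D) = (7.1380 + 2.655) − 2.921 = 6.8720 mol/yr.
Box D throughput = its input = 6.8720 mol/yr; τ = 7.834×10^6 / 6.8720 = 1.140×10^6 yr.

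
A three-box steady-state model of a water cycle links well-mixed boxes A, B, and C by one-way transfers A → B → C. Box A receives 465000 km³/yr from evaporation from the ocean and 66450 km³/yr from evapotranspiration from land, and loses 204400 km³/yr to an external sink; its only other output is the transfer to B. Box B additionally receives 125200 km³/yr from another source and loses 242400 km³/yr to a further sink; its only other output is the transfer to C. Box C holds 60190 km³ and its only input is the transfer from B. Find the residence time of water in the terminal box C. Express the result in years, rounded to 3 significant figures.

0.287 yr

Box A: F(A→B) = (465000 + 66450) − 204400 = 327050 km³/yr.
Box B: F(B→C) = (327050 + 125200) − 242400 = 209850 km³/yr.
Box C throughput = its input = 209850 km³/yr; τ = 60190 / 209850 = 0.2868 yr.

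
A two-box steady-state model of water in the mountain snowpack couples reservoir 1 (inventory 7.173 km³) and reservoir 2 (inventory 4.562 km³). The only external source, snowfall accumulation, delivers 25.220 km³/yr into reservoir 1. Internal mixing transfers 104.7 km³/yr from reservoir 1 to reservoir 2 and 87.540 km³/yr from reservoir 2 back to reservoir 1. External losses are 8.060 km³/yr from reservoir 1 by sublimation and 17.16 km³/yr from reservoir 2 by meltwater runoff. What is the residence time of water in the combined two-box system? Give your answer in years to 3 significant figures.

0.465 yr

Treat the two boxes together as one reservoir: the mixing fluxes between them are internal recycling, so τ = ΣM / Σ(external losses).
M_total = 7.173 + 4.562 = 11.735 km³.
ΣF_external_out = 8.060 + 17.16 = 25.220 km³/yr.
τ = M_total / ΣF_ext = 11.735 / 25.220 = 0.4653 yr.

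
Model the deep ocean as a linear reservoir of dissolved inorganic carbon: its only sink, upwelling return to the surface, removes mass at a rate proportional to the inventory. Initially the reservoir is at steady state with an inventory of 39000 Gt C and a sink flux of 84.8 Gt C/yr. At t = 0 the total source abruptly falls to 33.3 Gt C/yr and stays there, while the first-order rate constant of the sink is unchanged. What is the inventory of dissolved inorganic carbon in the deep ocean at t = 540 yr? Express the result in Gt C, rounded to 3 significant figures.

τ = M₀/F₀ = 39000/84.8 = 459.9 yr; rate constant k = 1/τ.
New steady state M_∞ = F₁/k = F₁·τ = 33.3 × 459.9 = 15315 Gt C.
M(t) = M_∞ + (M₀ − M_∞)·e^(−t/τ); t/τ = 540/459.9 = 1.174, so e^(−t/τ) = 0.3091.
M(t) = 15315 + 23690 × 0.3091 = 22635 Gt C.

22600 Gt C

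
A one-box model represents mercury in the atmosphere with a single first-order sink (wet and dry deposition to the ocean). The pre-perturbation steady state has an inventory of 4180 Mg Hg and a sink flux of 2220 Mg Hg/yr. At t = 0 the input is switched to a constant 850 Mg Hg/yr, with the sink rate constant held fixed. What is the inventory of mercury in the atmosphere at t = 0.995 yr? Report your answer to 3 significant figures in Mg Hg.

τ = M₀/F₀ = 4180/2220 = 1.883 yr; rate constant k = 1/τ.
New steady state M_∞ = F₁/k = F₁·τ = 850 × 1.883 = 1600.5 Mg Hg.
M(t) = M_∞ + (M₀ − M_∞)·e^(−t/τ); t/τ = 0.995/1.883 = 0.5284, so e^(−t/τ) = 0.5895.
M(t) = 1600.5 + 2580 × 0.5895 = 3121.1 Mg Hg.

3120 Mg Hg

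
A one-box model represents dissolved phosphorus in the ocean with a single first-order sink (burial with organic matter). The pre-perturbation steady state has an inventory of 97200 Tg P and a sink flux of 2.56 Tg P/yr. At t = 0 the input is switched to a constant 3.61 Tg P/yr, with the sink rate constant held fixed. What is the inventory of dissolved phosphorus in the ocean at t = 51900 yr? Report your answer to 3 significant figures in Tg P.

Residence time τ = M₀/F₀ = 37970 yr. The eventual steady state is M_∞ = M₀·(F₁/F₀) = 97200 × 3.61/2.56 = 137070 Tg P.
The anomaly ΔM(t) = M(t) − M_∞ decays as ΔM₀·e^(−t/τ) with ΔM₀ = 97200 − 137070 = −39870 Tg P.
At t = 51900 yr, e^(−t/τ) = e^(−1.367) = 0.2549, so ΔM = −10160 Tg P and M = 137070 − 10160 = 126910 Tg P.

127000 Tg P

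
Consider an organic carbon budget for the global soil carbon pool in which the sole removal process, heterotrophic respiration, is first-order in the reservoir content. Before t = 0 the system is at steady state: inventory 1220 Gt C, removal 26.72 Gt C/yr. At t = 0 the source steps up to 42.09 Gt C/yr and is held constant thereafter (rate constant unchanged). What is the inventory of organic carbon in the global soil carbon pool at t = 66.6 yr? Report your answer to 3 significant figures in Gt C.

1760 Gt C

The sink rate constant is k = F₀/M₀ = 26.72/1220 = 0.02190 yr⁻¹.
Solving dM/dt = F₁ − kM with M(0) = M₀ gives M(t) = F₁/k + (M₀ − F₁/k)·e^(−kt).
F₁/k = 42.09/0.02190 = 1921.8 Gt C; kt = 0.02190 × 66.6 = 1.459, e^(−kt) = 0.2326.
M(66.6) = 1921.8 + (1220 − 1921.8) × 0.2326 = 1921.8 − 163.2 = 1758.6 Gt C.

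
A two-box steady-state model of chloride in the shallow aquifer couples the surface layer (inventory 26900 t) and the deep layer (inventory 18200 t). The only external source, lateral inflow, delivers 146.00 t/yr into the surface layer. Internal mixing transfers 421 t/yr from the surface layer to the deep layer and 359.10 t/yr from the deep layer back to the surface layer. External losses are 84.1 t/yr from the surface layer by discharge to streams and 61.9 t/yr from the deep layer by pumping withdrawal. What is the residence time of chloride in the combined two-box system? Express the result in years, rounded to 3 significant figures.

309 yr

For the system as a whole, the A↔B exchange is internal and contributes nothing to the throughput; only the external sinks remove mass.
M_total = 26900 + 18200 = 45100 t.
ΣF_external_out = 84.1 + 61.9 = 146.00 t/yr.
τ = M_total / ΣF_ext = 45100 / 146.00 = 308.9 yr.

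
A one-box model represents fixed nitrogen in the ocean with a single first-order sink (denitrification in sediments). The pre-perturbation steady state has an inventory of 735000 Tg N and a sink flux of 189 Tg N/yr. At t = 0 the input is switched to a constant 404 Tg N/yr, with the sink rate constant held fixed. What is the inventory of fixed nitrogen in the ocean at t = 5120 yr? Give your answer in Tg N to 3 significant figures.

1.35×10^6 Tg N

Residence time τ = M₀/F₀ = 3889 yr. The eventual steady state is M_∞ = M₀·(F₁/F₀) = 735000 × 404/189 = 1.5711×10^6 Tg N.
The anomaly ΔM(t) = M(t) − M_∞ decays as ΔM₀·e^(−t/τ) with ΔM₀ = 735000 − 1.5711×10^6 = −836100 Tg N.
At t = 5120 yr, e^(−t/τ) = e^(−1.317) = 0.2681, so ΔM = −224100 Tg N and M = 1.5711×10^6 − 224100 = 1.3470×10^6 Tg N.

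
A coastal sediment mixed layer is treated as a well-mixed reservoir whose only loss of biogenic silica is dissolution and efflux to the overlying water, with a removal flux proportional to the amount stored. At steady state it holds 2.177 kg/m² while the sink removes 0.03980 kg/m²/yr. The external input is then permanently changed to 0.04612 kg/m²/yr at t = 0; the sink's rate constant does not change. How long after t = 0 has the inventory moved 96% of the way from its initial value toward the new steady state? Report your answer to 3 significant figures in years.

176 yr

τ = M₀/F₀ = 2.177/0.03980 = 54.70 yr.
The remaining gap fraction is e^(−t/τ); 96% covered ⇒ e^(−t/τ) = 0.0400.
t = −τ ln(0.0400) = 54.70 × 3.219 = 176.1 yr.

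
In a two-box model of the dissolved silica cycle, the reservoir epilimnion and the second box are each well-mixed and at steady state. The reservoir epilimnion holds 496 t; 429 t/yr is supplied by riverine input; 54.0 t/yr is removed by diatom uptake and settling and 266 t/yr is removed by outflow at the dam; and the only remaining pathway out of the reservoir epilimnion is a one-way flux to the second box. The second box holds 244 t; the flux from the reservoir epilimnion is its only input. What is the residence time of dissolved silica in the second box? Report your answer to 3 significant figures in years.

Balance the reservoir epilimnion: ΣF_in = 429.00 t/yr.
Flux to the second box = ΣF_in − (54.0 + 266) = 109.00 t/yr.
At steady state the output of the second box equals its input, 109.00 t/yr.
τ = M / F = 244 / 109.00 = 2.239 yr.

2.24 yr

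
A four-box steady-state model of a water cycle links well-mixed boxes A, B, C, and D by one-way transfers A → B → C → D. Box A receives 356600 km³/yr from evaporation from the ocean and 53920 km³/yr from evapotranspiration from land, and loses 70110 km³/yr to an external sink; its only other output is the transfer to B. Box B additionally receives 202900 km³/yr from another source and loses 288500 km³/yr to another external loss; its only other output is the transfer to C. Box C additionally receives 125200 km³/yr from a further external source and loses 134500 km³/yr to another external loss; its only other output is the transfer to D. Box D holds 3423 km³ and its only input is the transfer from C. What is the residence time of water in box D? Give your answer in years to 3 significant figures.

0.0139 yr

Box A: F(A→B) = (356600 + 53920) − 70110 = 340410 km³/yr.
Box B: F(B→C) = (340410 + 202900) − 288500 = 254810 km³/yr.
Box C: F(C→D) = (254810 + 125200) − 134500 = 245510 km³/yr.
Box D throughput = its input = 245510 km³/yr; τ = 3423 / 245510 = 0.01394 yr.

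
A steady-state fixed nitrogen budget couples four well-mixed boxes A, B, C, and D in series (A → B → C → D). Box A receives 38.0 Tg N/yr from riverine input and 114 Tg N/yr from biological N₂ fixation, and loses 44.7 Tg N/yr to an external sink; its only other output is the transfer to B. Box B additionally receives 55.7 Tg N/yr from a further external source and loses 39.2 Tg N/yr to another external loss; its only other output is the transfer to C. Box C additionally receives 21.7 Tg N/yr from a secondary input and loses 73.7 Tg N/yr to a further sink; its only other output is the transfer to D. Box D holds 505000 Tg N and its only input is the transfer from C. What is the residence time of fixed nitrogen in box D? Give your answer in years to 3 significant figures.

Box A: F(A→B) = (38.0 + 114) − 44.7 = 107.30 Tg N/yr.
Box B: F(B→C) = (107.30 + 55.7) − 39.2 = 123.80 Tg N/yr.
Box C: F(C→D) = (123.80 + 21.7) − 73.7 = 71.800 Tg N/yr.
Box D throughput = its input = 71.800 Tg N/yr; τ = 505000 / 71.800 = 7033 yr.

7030 yr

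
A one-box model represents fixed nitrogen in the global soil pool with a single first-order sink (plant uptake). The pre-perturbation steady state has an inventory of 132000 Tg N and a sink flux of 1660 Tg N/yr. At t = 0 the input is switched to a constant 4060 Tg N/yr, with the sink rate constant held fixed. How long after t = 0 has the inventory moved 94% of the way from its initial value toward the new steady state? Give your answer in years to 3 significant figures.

τ = M₀/F₀ = 132000/1660 = 79.52 yr.
The remaining gap fraction is e^(−t/τ); 94% covered ⇒ e^(−t/τ) = 0.0600.
t = −τ ln(0.0600) = 79.52 × 2.813 = 223.7 yr.

224 yr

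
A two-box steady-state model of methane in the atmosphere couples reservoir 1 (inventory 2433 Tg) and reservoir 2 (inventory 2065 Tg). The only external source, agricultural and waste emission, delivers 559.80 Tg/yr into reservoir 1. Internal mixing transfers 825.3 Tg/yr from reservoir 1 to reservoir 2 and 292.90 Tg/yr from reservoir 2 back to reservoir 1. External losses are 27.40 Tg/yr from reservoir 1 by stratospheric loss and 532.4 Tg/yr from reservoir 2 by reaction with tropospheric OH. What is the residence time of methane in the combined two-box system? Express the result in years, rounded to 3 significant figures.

Treat the two boxes together as one reservoir: the mixing fluxes between them are internal recycling, so τ = ΣM / Σ(external losses).
M_total = 2433 + 2065 = 4498.0 Tg.
ΣF_external_out = 27.40 + 532.4 = 559.80 Tg/yr.
τ = M_total / ΣF_ext = 4498.0 / 559.80 = 8.035 yr.

8.04 yr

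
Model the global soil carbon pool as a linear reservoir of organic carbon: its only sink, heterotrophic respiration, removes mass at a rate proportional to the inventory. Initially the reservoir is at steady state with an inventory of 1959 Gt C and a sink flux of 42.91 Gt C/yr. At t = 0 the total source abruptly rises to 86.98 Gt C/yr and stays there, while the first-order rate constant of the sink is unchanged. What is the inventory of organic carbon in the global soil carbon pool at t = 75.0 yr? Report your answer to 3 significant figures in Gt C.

3580 Gt C

The sink rate constant is k = F₀/M₀ = 42.91/1959 = 0.02190 yr⁻¹.
Solving dM/dt = F₁ − kM with M(0) = M₀ gives M(t) = F₁/k + (M₀ − F₁/k)·e^(−kt).
F₁/k = 86.98/0.02190 = 3971.0 Gt C; kt = 0.02190 × 75.0 = 1.643, e^(−kt) = 0.1934.
M(75.0) = 3971.0 + (1959 − 3971.0) × 0.1934 = 3971.0 − 389.2 = 3581.8 Gt C.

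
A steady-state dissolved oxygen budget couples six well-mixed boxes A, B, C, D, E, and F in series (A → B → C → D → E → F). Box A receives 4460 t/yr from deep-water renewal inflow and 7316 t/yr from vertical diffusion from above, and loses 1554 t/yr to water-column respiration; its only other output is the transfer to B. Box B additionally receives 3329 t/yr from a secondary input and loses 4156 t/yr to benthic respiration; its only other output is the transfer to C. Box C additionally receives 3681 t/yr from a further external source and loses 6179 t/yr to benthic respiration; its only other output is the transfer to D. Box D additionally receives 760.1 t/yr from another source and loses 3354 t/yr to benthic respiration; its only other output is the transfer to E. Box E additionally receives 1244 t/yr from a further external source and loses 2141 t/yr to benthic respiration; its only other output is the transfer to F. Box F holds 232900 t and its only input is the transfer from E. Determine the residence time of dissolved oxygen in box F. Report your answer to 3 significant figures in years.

Box A: F(A→B) = (4460 + 7316) − 1554 = 10222 t/yr.
Box B: F(B→C) = (10222 + 3329) − 4156 = 9395.0 t/yr.
Box C: F(C→D) = (9395.0 + 3681) − 6179 = 6897.0 t/yr.
Box D: F(D→E) = (6897.0 + 760.1) − 3354 = 4303.1 t/yr.
Box E: F(E→F) = (4303.1 + 1244) − 2141 = 3406.1 t/yr.
Box F throughput = its input = 3406.1 t/yr; τ = 232900 / 3406.1 = 68.38 yr.

68.4 yr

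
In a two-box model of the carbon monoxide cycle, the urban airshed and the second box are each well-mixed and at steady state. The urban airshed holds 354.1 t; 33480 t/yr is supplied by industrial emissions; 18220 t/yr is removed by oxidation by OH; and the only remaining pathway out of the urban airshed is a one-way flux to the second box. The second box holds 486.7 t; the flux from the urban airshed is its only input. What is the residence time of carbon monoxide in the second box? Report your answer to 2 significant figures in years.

Balance the urban airshed: ΣF_in = 33480 t/yr.
Flux to the second box = ΣF_in − (18220) = 15260 t/yr.
At steady state the output of the second box equals its input, 15260 t/yr.
τ = M / F = 486.7 / 15260 = 0.03189 yr.

0.032 yr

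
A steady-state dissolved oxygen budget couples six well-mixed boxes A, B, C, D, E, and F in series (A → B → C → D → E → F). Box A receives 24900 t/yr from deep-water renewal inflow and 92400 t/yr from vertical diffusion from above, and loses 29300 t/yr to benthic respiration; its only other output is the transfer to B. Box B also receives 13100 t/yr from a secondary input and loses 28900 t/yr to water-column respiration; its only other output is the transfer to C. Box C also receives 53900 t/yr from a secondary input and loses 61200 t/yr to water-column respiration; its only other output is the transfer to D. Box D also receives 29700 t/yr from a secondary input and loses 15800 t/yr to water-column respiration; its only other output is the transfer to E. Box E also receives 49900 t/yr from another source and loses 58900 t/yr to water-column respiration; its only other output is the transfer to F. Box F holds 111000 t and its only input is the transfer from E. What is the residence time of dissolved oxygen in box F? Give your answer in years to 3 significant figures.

Box A: F(A→B) = (24900 + 92400) − 29300 = 88000 t/yr.
Box B: F(B→C) = (88000 + 13100) − 28900 = 72200 t/yr.
Box C: F(C→D) = (72200 + 53900) − 61200 = 64900 t/yr.
Box D: F(D→E) = (64900 + 29700) − 15800 = 78800 t/yr.
Box E: F(E→F) = (78800 + 49900) − 58900 = 69800 t/yr.
Box F throughput = its input = 69800 t/yr; τ = 111000 / 69800 = 1.590 yr.

1.59 yr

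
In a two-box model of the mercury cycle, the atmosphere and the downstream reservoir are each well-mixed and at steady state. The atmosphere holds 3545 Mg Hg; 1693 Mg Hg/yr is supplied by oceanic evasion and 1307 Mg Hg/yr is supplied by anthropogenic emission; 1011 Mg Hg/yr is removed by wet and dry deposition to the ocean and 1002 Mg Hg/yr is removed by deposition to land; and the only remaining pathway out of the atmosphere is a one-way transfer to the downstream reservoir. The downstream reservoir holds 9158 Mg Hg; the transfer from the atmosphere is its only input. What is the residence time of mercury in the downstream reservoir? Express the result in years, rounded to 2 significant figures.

Balance the atmosphere: ΣF_in = 1693 + 1307 = 3000.0 Mg Hg/yr.
Transfer to the downstream reservoir = ΣF_in − (1011 + 1002) = 987.00 Mg Hg/yr.
At steady state the output of the downstream reservoir equals its input, 987.00 Mg Hg/yr.
τ = M / F = 9158 / 987.00 = 9.279 yr.

9.3 yr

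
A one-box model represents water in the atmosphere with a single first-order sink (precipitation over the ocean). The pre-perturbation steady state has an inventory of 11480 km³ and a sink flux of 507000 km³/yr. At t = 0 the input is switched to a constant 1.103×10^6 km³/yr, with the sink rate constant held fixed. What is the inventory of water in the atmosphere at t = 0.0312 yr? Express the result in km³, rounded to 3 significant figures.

21600 km³

The sink rate constant is k = F₀/M₀ = 507000/11480 = 44.16 yr⁻¹.
Solving dM/dt = F₁ − kM with M(0) = M₀ gives M(t) = F₁/k + (M₀ − F₁/k)·e^(−kt).
F₁/k = 1.103×10^6/44.16 = 24975 km³; kt = 44.16 × 0.0312 = 1.378, e^(−kt) = 0.2521.
M(0.0312) = 24975 + (11480 − 24975) × 0.2521 = 24975 − 3402 = 21573 km³.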